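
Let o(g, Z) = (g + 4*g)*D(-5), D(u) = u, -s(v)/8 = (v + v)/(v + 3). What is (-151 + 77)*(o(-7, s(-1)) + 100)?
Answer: -20350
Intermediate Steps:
s(v) = -16*v/(3 + v) (s(v) = -8*(v + v)/(v + 3) = -8*2*v/(3 + v) = -16*v/(3 + v))
o(g, Z) = -25*g (o(g, Z) = (g + 4*g)*(-5) = (5*g)*(-5) = -25*g)
(-151 + 77)*(o(-7, s(-1)) + 100) = (-151 + 77)*(-25*(-7) + 100) = -74*(175 + 100) = -74*275 = -20350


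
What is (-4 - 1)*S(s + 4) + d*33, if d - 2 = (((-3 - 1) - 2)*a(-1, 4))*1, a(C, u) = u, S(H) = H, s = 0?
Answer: -746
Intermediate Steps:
d = -22 (d = 2 + (((-3 - 1) - 2)*4)*1 = 2 + ((-4 - 2)*4)*1 = 2 - 6*4*1 = 2 - 24*1 = 2 - 24 = -22)
(-4 - 1)*S(s + 4) + d*33 = (-4 - 1)*(0 + 4) - 22*33 = -5*4 - 726 = -20 - 726 = -746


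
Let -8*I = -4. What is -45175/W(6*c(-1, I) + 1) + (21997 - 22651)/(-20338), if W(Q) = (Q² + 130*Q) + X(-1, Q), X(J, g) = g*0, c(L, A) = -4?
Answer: 460189322/25025909 ≈ 18.389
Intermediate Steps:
I = ½ (I = -⅛*(-4) = ½ ≈ 0.50000)
X(J, g) = 0
W(Q) = Q² + 130*Q (W(Q) = (Q² + 130*Q) + 0 = Q² + 130*Q)
-45175/W(6*c(-1, I) + 1) + (21997 - 22651)/(-20338) = -45175*1/((130 + (6*(-4) + 1))*(6*(-4) + 1)) + (21997 - 22651)/(-20338) = -45175*1/((-24 + 1)*(130 + (-24 + 1))) - 654*(-1/20338) = -45175*(-1/(23*(130 - 23))) + 327/10169 = -45175/((-23*107)) + 327/10169 = -45175/(-2461) + 327/10169 = -45175*(-1/2461) + 327/10169 = 45175/2461 + 327/10169 = 460189322/25025909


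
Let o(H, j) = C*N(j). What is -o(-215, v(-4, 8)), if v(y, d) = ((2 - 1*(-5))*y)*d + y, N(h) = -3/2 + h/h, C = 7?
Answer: 7/2 ≈ 3.5000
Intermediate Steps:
N(h) = -½ (N(h) = -3*½ + 1 = -3/2 + 1 = -½)
v(y, d) = y + 7*d*y (v(y, d) = ((2 + 5)*y)*d + y = (7*y)*d + y = 7*d*y + y = y + 7*d*y)
o(H, j) = -7/2 (o(H, j) = 7*(-½) = -7/2)
-o(-215, v(-4, 8)) = -1*(-7/2) = 7/2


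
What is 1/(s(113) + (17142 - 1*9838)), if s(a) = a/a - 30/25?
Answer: 5/36519 ≈ 0.00013692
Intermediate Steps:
s(a) = -⅕ (s(a) = 1 - 30*1/25 = 1 - 6/5 = -⅕)
1/(s(113) + (17142 - 1*9838)) = 1/(-⅕ + (17142 - 1*9838)) = 1/(-⅕ + (17142 - 9838)) = 1/(-⅕ + 7304) = 1/(36519/5) = 5/36519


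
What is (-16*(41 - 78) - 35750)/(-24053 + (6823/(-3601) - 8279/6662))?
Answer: 843435568196/577103418191 ≈ 1.4615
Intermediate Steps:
(-16*(41 - 78) - 35750)/(-24053 + (6823/(-3601) - 8279/6662)) = (-16*(-37) - 35750)/(-24053 + (6823*(-1/3601) - 8279*1/6662)) = (592 - 35750)/(-24053 + (-6823/3601 - 8279/6662)) = -35158/(-24053 - 75267505/23989862) = -35158/(-577103418191/23989862) = -35158*(-23989862/577103418191) = 843435568196/577103418191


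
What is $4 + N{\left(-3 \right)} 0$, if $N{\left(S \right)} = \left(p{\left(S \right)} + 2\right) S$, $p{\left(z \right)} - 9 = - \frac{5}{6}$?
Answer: $4$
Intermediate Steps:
$p{\left(z \right)} = \frac{49}{6}$ ($p{\left(z \right)} = 9 - \frac{5}{6} = \frac{49}{6}$)
$N{\left(S \right)} = \frac{61 S}{6}$ ($N{\left(S \right)} = \left(\frac{49}{6} + 2\right) S = \frac{61 S}{6}$)
$4 + N{\left(-3 \right)} 0 = 4 + \frac{61}{6} \left(-3\right) 0 = 4 - 0 = 4 + 0 = 4$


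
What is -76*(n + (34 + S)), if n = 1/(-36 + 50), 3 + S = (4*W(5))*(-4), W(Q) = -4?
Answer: -50578/7 ≈ -7225.4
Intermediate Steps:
S = 61 (S = -3 + (4*(-4))*(-4) = -3 - 16*(-4) = -3 + 64 = 61)
n = 1/14 ≈ 0.071429
-76*(n + (34 + S)) = -76*(1/14 + (34 + 61)) = -76*(1/14 + 95) = -76*1331/14 = -50578/7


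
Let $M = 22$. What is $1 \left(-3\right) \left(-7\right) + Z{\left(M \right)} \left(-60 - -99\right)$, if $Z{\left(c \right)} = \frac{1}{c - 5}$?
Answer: $\frac{396}{17} \approx 23.294$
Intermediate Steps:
$Z{\left(c \right)} = \frac{1}{-5 + c}$
$1 \left(-3\right) \left(-7\right) + Z{\left(M \right)} \left(-60 - -99\right) = 1 \left(-3\right) \left(-7\right) + \frac{-60 - -99}{-5 + 22} = \left(-3\right) \left(-7\right) + \frac{-60 + 99}{17} = 21 + \frac{1}{17} \cdot 39 = 21 + \frac{39}{17} = \frac{396}{17}$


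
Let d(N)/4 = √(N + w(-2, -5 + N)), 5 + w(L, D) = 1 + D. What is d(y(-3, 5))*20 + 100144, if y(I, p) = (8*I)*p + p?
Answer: 100144 + 80*I*√239 ≈ 1.0014e+5 + 1236.8*I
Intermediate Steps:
y(I, p) = p + 8*I*p (y(I, p) = 8*I*p + p = p + 8*I*p)
w(L, D) = -4 + D (w(L, D) = -5 + (1 + D) = -4 + D)
d(N) = 4*√(-9 + 2*N) (d(N) = 4*√(N + (-4 + (-5 + N))) = 4*√(N + (-9 + N)) = 4*√(-9 + 2*N))
d(y(-3, 5))*20 + 100144 = (4*√(-9 + 2*(5*(1 + 8*(-3)))))*20 + 100144 = (4*√(-9 + 2*(5*(1 - 24))))*20 + 100144 = (4*√(-9 + 2*(5*(-23))))*20 + 100144 = (4*√(-9 + 2*(-115)))*20 + 100144 = (4*√(-9 - 230))*20 + 100144 = (4*√(-239))*20 + 100144 = (4*(I*√239))*20 + 100144 = (4*I*√239)*20 + 100144 = 80*I*√239 + 100144 = 100144 + 80*I*√239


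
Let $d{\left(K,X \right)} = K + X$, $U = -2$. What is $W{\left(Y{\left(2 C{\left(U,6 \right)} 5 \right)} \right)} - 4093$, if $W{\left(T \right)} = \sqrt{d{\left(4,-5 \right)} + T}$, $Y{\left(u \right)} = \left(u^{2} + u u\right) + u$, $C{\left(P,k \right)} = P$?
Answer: $-4093 + \sqrt{779} \approx -4065.1$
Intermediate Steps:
$Y{\left(u \right)} = u + 2 u^{2}$ ($Y{\left(u \right)} = \left(u^{2} + u^{2}\right) + u = 2 u^{2} + u = u + 2 u^{2}$)
$W{\left(T \right)} = \sqrt{-1 + T}$ ($W{\left(T \right)} = \sqrt{\left(4 - 5\right) + T} = \sqrt{-1 + T}$)
$W{\left(Y{\left(2 C{\left(U,6 \right)} 5 \right)} \right)} - 4093 = \sqrt{-1 + 2 \left(-2\right) 5 \left(1 + 2 \cdot 2 \left(-2\right) 5\right)} - 4093 = \sqrt{-1 + \left(-4\right) 5 \left(1 + 2 \left(\left(-4\right) 5\right)\right)} - 4093 = \sqrt{-1 - 20 \left(1 + 2 \left(-20\right)\right)} - 4093 = \sqrt{-1 - 20 \left(1 - 40\right)} - 4093 = \sqrt{-1 - -780} - 4093 = \sqrt{-1 + 780} - 4093 = \sqrt{779} - 4093 = -4093 + \sqrt{779}$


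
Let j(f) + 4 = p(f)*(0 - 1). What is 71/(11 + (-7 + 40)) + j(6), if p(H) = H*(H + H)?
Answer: -3273/44 ≈ -74.386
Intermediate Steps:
p(H) = 2*H**2 (p(H) = H*(2*H) = 2*H**2)
j(f) = -4 - 2*f**2 (j(f) = -4 + (2*f**2)*(0 - 1) = -4 + (2*f**2)*(-1) = -4 - 2*f**2)
71/(11 + (-7 + 40)) + j(6) = 71/(11 + (-7 + 40)) + (-4 - 2*6**2) = 71/(11 + 33) + (-4 - 2*36) = 71/44 + (-4 - 72) = (1/44)*71 - 76 = 71/44 - 76 = -3273/44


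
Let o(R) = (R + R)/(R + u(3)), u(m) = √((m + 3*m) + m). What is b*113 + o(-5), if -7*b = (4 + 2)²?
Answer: -4033/7 + √15 ≈ -572.27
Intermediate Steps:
b = -36/7 (b = -(4 + 2)²/7 = -⅐*6² = -⅐*36 = -36/7 ≈ -5.1429)
u(m) = √5*√m (u(m) = √(4*m + m) = √(5*m) = √5*√m)
o(R) = 2*R/(R + √15) (o(R) = (R + R)/(R + √5*√3) = (2*R)/(R + √15) = 2*R/(R + √15))
b*113 + o(-5) = -36/7*113 + 2*(-5)/(-5 + √15) = -4068/7 - 10/(-5 + √15)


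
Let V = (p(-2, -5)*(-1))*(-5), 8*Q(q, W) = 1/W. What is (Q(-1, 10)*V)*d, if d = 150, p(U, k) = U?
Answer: -75/4 ≈ -18.750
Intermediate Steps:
Q(q, W) = 1/(8*W)
V = -10 (V = -2*(-1)*(-5) = 2*(-5) = -10)
(Q(-1, 10)*V)*d = (((⅛)/10)*(-10))*150 = (((⅛)*(⅒))*(-10))*150 = ((1/80)*(-10))*150 = -⅛*150 = -75/4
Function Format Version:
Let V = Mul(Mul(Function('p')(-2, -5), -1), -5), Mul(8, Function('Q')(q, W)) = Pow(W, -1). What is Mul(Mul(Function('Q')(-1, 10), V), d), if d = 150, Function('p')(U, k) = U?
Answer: Rational(-75, 4) ≈ -18.750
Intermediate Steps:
Function('Q')(q, W) = Mul(Rational(1, 8), Pow(W, -1))
V = -10 (V = Mul(Mul(-2, -1), -5) = Mul(2, -5) = -10)
Mul(Mul(Function('Q')(-1, 10), V), d) = Mul(Mul(Mul(Rational(1, 8), Pow(10, -1)), -10), 150) = Mul(Mul(Mul(Rational(1, 8), Rational(1, 10)), -10), 150) = Mul(Mul(Rational(1, 80), -10), 150) = Mul(Rational(-1, 8), 150) = Rational(-75, 4)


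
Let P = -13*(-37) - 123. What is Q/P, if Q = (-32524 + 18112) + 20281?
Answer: 5869/358 ≈ 16.394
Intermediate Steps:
P = 358 (P = 481 - 123 = 358)
Q = 5869 (Q = -14412 + 20281 = 5869)
Q/P = 5869/358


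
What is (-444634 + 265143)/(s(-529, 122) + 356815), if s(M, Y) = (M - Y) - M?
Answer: -179491/356693 ≈ -0.50321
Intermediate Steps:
s(M, Y) = -Y
(-444634 + 265143)/(s(-529, 122) + 356815) = (-444634 + 265143)/(-1*122 + 356815) = -179491/(-122 + 356815) = -179491/356693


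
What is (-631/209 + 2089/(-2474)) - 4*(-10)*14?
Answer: 287559265/517066 ≈ 556.14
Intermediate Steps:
(-631/209 + 2089/(-2474)) - 4*(-10)*14 = (-631*1/209 + 2089*(-1/2474)) - (-40)*14 = (-631/209 - 2089/2474) - 1*(-560) = -1997695/517066 + 560 = 287559265/517066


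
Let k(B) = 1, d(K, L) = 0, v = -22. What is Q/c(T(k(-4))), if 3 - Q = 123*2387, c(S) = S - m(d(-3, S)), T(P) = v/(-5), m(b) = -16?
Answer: -244665/17 ≈ -14392.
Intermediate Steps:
T(P) = 22/5 (T(P) = -22/(-5) = -22*(-⅕) = 22/5)
c(S) = 16 + S (c(S) = S - 1*(-16) = S + 16 = 16 + S)
Q = -293598 (Q = 3 - 123*2387 = 3 - 1*293601 = 3 - 293601 = -293598)
Q/c(T(k(-4))) = -293598/(16 + 22/5) = -293598/102/5 = -293598*5/102 = -244665/17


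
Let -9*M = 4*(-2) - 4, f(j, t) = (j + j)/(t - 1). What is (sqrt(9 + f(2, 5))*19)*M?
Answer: 76*sqrt(10)/3 ≈ 80.111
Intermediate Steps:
f(j, t) = 2*j/(-1 + t) (f(j, t) = (2*j)/(-1 + t) = 2*j/(-1 + t))
M = 4/3 (M = -(4*(-2) - 4)/9 = -(-8 - 4)/9 = -1/9*(-12) = 4/3 ≈ 1.3333)
(sqrt(9 + f(2, 5))*19)*M = (sqrt(9 + 2*2/(-1 + 5))*19)*(4/3) = (sqrt(9 + 2*2/4)*19)*(4/3) = (sqrt(9 + 2*2*(1/4))*19)*(4/3) = (sqrt(9 + 1)*19)*(4/3) = (sqrt(10)*19)*(4/3) = (19*sqrt(10))*(4/3) = 76*sqrt(10)/3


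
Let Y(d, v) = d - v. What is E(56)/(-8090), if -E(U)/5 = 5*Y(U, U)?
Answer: 0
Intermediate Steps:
E(U) = 0 (E(U) = -25*(U - U) = -25*0 = -5*0 = 0)
E(56)/(-8090) = 0/(-8090) = 0*(-1/8090) = 0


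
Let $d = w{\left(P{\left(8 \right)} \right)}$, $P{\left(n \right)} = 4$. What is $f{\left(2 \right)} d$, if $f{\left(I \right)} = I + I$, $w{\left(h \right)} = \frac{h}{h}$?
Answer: $4$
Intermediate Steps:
$w{\left(h \right)} = 1$
$f{\left(I \right)} = 2 I$
$d = 1$
$f{\left(2 \right)} d = 2 \cdot 2 \cdot 1 = 4 \cdot 1 = 4$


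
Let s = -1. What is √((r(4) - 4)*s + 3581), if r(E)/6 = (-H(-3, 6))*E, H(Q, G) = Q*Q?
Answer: √3801 ≈ 61.652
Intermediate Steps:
H(Q, G) = Q²
r(E) = -54*E (r(E) = 6*((-1*(-3)²)*E) = 6*((-1*9)*E) = 6*(-9*E) = -54*E)
√((r(4) - 4)*s + 3581) = √((-54*4 - 4)*(-1) + 3581) = √((-216 - 4)*(-1) + 3581) = √(-220*(-1) + 3581) = √(220 + 3581) = √3801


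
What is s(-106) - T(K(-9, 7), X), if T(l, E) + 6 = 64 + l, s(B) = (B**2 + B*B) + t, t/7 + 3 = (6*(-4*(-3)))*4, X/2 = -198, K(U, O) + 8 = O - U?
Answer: 24401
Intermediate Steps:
K(U, O) = -8 + O - U (K(U, O) = -8 + (O - U) = -8 + O - U)
X = -396 (X = 2*(-198) = -396)
t = 1995 (t = -21 + 7*((6*(-4*(-3)))*4) = -21 + 7*((6*12)*4) = -21 + 7*(72*4) = -21 + 7*288 = -21 + 2016 = 1995)
s(B) = 1995 + 2*B**2 (s(B) = (B**2 + B*B) + 1995 = (B**2 + B**2) + 1995 = 2*B**2 + 1995 = 1995 + 2*B**2)
T(l, E) = 58 + l (T(l, E) = -6 + (64 + l) = 58 + l)
s(-106) - T(K(-9, 7), X) = (1995 + 2*(-106)**2) - (58 + (-8 + 7 - 1*(-9))) = (1995 + 2*11236) - (58 + (-8 + 7 + 9)) = (1995 + 22472) - (58 + 8) = 24467 - 1*66 = 24467 - 66 = 24401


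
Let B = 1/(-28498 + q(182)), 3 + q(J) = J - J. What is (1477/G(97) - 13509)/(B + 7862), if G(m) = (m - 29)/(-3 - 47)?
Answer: -14143079731/7618545274 ≈ -1.8564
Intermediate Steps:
G(m) = 29/50 - m/50 (G(m) = (-29 + m)/(-50) = (-29 + m)*(-1/50) = 29/50 - m/50)
q(J) = -3 (q(J) = -3 + (J - J) = -3 + 0 = -3)
B = -1/28501 (B = 1/(-28498 - 3) = 1/(-28501) = -1/28501 ≈ -3.5086e-5)
(1477/G(97) - 13509)/(B + 7862) = (1477/(29/50 - 1/50*97) - 13509)/(-1/28501 + 7862) = (1477/(29/50 - 97/50) - 13509)/(224074861/28501) = (1477/(-34/25) - 13509)*(28501/224074861) = (1477*(-25/34) - 13509)*(28501/224074861) = (-36925/34 - 13509)*(28501/224074861) = -496231/34*28501/224074861 = -14143079731/7618545274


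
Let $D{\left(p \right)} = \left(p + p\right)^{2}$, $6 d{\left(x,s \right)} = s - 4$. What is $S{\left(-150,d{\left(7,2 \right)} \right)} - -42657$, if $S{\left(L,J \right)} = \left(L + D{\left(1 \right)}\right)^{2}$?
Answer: $63973$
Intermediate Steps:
$d{\left(x,s \right)} = - \frac{2}{3} + \frac{s}{6}$ ($d{\left(x,s \right)} = \frac{s - 4}{6} = \frac{-4 + s}{6} = - \frac{2}{3} + \frac{s}{6}$)
$D{\left(p \right)} = 4 p^{2}$ ($D{\left(p \right)} = \left(2 p\right)^{2} = 4 p^{2}$)
$S{\left(L,J \right)} = \left(4 + L\right)^{2}$ ($S{\left(L,J \right)} = \left(L + 4 \cdot 1^{2}\right)^{2} = \left(L + 4 \cdot 1\right)^{2} = \left(L + 4\right)^{2} = \left(4 + L\right)^{2}$)
$S{\left(-150,d{\left(7,2 \right)} \right)} - -42657 = \left(4 - 150\right)^{2} - -42657 = \left(-146\right)^{2} + 42657 = 21316 + 42657 = 63973$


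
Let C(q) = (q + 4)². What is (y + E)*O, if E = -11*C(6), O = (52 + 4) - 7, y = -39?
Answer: -55811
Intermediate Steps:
C(q) = (4 + q)²
O = 49 (O = 56 - 7 = 49)
E = -1100 (E = -11*(4 + 6)² = -11*10² = -11*100 = -1100)
(y + E)*O = (-39 - 1100)*49 = -1139*49 = -55811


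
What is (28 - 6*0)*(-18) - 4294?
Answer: -4798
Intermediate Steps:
(28 - 6*0)*(-18) - 4294 = (28 + 0)*(-18) - 4294 = 28*(-18) - 4294 = -504 - 4294 = -4798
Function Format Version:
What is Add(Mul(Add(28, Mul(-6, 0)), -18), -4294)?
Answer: -4798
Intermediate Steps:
Add(Mul(Add(28, Mul(-6, 0)), -18), -4294) = Add(Mul(Add(28, 0), -18), -4294) = Add(Mul(28, -18), -4294) = Add(-504, -4294) = -4798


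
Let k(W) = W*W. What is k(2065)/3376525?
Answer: 170569/135061 ≈ 1.2629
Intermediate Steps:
k(W) = W²
k(2065)/3376525 = 2065²/3376525 = 4264225*(1/3376525) = 170569/135061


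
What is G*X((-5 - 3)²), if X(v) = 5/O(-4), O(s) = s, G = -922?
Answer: 2305/2 ≈ 1152.5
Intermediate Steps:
X(v) = -5/4 (X(v) = 5/(-4) = 5*(-¼) = -5/4)
G*X((-5 - 3)²) = -922*(-5/4) = 2305/2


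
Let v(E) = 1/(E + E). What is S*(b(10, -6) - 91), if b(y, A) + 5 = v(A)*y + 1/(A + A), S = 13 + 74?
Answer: -33727/4 ≈ -8431.8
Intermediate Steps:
S = 87
v(E) = 1/(2*E)
b(y, A) = -5 + 1/(2*A) + y/(2*A) (b(y, A) = -5 + ((1/(2*A))*y + 1/(A + A)) = -5 + (y/(2*A) + 1/(2*A)) = -5 + (1/(2*A) + y/(2*A)) = -5 + 1/(2*A) + y/(2*A))
S*(b(10, -6) - 91) = 87*((1/2)*(1 + 10 - 10*(-6))/(-6) - 91) = 87*((1/2)*(-1/6)*(1 + 10 + 60) - 91) = 87*((1/2)*(-1/6)*71 - 91) = 87*(-71/12 - 91) = 87*(-1163/12) = -33727/4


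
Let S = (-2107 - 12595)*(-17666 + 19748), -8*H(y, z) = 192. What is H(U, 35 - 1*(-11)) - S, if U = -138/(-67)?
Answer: 30609540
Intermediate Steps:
U = 138/67 (U = -138*(-1/67) = 138/67 ≈ 2.0597)
H(y, z) = -24 (H(y, z) = -1/8*192 = -24)
S = -30609564 (S = -14702*2082 = -30609564)
H(U, 35 - 1*(-11)) - S = -24 - 1*(-30609564) = -24 + 30609564 = 30609540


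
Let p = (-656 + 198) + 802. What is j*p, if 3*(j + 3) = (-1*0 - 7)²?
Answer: 13760/3 ≈ 4586.7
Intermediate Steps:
p = 344 (p = -458 + 802 = 344)
j = 40/3 (j = -3 + (-1*0 - 7)²/3 = -3 + (0 - 7)²/3 = -3 + (⅓)*(-7)² = -3 + (⅓)*49 = -3 + 49/3 = 40/3 ≈ 13.333)
j*p = (40/3)*344 = 13760/3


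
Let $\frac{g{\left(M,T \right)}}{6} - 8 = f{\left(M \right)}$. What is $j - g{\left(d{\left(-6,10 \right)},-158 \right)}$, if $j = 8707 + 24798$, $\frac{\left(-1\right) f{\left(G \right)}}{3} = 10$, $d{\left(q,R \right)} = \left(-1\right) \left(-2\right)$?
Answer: $33637$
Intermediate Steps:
$d{\left(q,R \right)} = 2$
$f{\left(G \right)} = -30$ ($f{\left(G \right)} = \left(-3\right) 10 = -30$)
$g{\left(M,T \right)} = -132$ ($g{\left(M,T \right)} = 48 + 6 \left(-30\right) = 48 - 180 = -132$)
$j = 33505$
$j - g{\left(d{\left(-6,10 \right)},-158 \right)} = 33505 - -132 = 33505 + 132 = 33637$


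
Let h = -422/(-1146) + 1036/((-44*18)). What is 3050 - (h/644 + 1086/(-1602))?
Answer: 6612580857511/2167576488 ≈ 3050.7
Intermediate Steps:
h = -35543/37818 (h = -422*(-1/1146) + 1036/(-792) = 211/573 + 1036*(-1/792) = 211/573 - 259/198 = -35543/37818 ≈ -0.93984)
3050 - (h/644 + 1086/(-1602)) = 3050 - (-35543/37818/644 + 1086/(-1602)) = 3050 - (-35543/37818*1/644 + 1086*(-1/1602)) = 3050 - (-35543/24354792 - 181/267) = 3050 - 1*(-1472569111/2167576488) = 3050 + 1472569111/2167576488 = 6612580857511/2167576488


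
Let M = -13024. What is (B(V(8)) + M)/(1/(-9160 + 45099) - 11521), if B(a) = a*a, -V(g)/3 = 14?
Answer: 202336570/207026609 ≈ 0.97735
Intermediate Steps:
V(g) = -42 (V(g) = -3*14 = -42)
B(a) = a²
(B(V(8)) + M)/(1/(-9160 + 45099) - 11521) = ((-42)² - 13024)/(1/(-9160 + 45099) - 11521) = (1764 - 13024)/(1/35939 - 11521) = -11260/(1/35939 - 11521) = -11260/(-414053218/35939) = -11260*(-35939/414053218) = 202336570/207026609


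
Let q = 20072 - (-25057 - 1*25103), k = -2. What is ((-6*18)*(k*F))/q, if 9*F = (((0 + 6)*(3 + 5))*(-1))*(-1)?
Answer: 144/8779 ≈ 0.016403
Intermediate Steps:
F = 16/3 (F = ((((0 + 6)*(3 + 5))*(-1))*(-1))/9 = (((6*8)*(-1))*(-1))/9 = ((48*(-1))*(-1))/9 = (-48*(-1))/9 = (⅑)*48 = 16/3 ≈ 5.3333)
q = 70232 (q = 20072 - (-25057 - 25103) = 20072 - 1*(-50160) = 20072 + 50160 = 70232)
((-6*18)*(k*F))/q = ((-6*18)*(-2*16/3))/70232 = -108*(-32/3)*(1/70232) = 1152*(1/70232) = 144/8779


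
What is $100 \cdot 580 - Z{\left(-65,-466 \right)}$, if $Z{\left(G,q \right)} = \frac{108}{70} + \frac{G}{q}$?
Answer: $\frac{945952561}{16310} \approx 57998.0$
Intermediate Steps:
$Z{\left(G,q \right)} = \frac{54}{35} + \frac{G}{q}$ ($Z{\left(G,q \right)} = 108 \cdot \frac{1}{70} + \frac{G}{q} = \frac{54}{35} + \frac{G}{q}$)
$100 \cdot 580 - Z{\left(-65,-466 \right)} = 100 \cdot 580 - \left(\frac{54}{35} - \frac{65}{-466}\right) = 58000 - \left(\frac{54}{35} - - \frac{65}{466}\right) = 58000 - \left(\frac{54}{35} + \frac{65}{466}\right) = 58000 - \frac{27439}{16310} = \frac{945952561}{16310}$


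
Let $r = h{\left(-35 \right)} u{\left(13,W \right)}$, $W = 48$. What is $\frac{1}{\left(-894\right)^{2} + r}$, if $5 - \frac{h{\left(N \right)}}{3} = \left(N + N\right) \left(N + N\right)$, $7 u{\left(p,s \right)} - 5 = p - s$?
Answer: $\frac{7}{6035202} \approx 1.1599 \cdot 10^{-6}$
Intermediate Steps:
$u{\left(p,s \right)} = \frac{5}{7} - \frac{s}{7} + \frac{p}{7}$ ($u{\left(p,s \right)} = \frac{5}{7} + \frac{p - s}{7} = \frac{5}{7} + \left(- \frac{s}{7} + \frac{p}{7}\right) = \frac{5}{7} - \frac{s}{7} + \frac{p}{7}$)
$h{\left(N \right)} = 15 - 12 N^{2}$ ($h{\left(N \right)} = 15 - 3 \left(N + N\right) \left(N + N\right) = 15 - 3 \cdot 2 N 2 N = 15 - 3 \cdot 4 N^{2} = 15 - 12 N^{2}$)
$r = \frac{440550}{7}$ ($r = \left(15 - 12 \left(-35\right)^{2}\right) \left(\frac{5}{7} - \frac{48}{7} + \frac{1}{7} \cdot 13\right) = \left(15 - 14700\right) \left(\frac{5}{7} - \frac{48}{7} + \frac{13}{7}\right) = \left(15 - 14700\right) \left(- \frac{30}{7}\right) = \left(-14685\right) \left(- \frac{30}{7}\right) = \frac{440550}{7} \approx 62936.0$)
$\frac{1}{\left(-894\right)^{2} + r} = \frac{1}{\left(-894\right)^{2} + \frac{440550}{7}} = \frac{1}{799236 + \frac{440550}{7}} = \frac{1}{\frac{6035202}{7}} = \frac{7}{6035202}$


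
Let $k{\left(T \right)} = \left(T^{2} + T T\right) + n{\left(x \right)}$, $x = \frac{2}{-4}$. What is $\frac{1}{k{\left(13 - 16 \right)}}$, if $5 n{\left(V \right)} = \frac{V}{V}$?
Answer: $\frac{5}{91} \approx 0.054945$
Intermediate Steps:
$x = - \frac{1}{2}$ ($x = 2 \left(- \frac{1}{4}\right) = - \frac{1}{2} \approx -0.5$)
$n{\left(V \right)} = \frac{1}{5}$ ($n{\left(V \right)} = \frac{V \frac{1}{V}}{5} = \frac{1}{5} \cdot 1 = \frac{1}{5}$)
$k{\left(T \right)} = \frac{1}{5} + 2 T^{2}$ ($k{\left(T \right)} = \left(T^{2} + T T\right) + \frac{1}{5} = \left(T^{2} + T^{2}\right) + \frac{1}{5} = 2 T^{2} + \frac{1}{5} = \frac{1}{5} + 2 T^{2}$)
$\frac{1}{k{\left(13 - 16 \right)}} = \frac{1}{\frac{1}{5} + 2 \left(13 - 16\right)^{2}} = \frac{1}{\frac{1}{5} + 2 \left(-3\right)^{2}} = \frac{1}{\frac{1}{5} + 2 \cdot 9} = \frac{1}{\frac{1}{5} + 18} = \frac{1}{\frac{91}{5}} = \frac{5}{91}$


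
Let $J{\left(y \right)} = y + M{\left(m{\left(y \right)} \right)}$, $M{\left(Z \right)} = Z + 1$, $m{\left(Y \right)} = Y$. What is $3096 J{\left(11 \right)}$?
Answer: $71208$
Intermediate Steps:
$M{\left(Z \right)} = 1 + Z$
$J{\left(y \right)} = 1 + 2 y$ ($J{\left(y \right)} = y + \left(1 + y\right) = 1 + 2 y$)
$3096 J{\left(11 \right)} = 3096 \left(1 + 2 \cdot 11\right) = 3096 \left(1 + 22\right) = 3096 \cdot 23 = 71208$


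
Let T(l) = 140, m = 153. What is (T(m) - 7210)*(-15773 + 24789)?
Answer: -63743120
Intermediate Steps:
(T(m) - 7210)*(-15773 + 24789) = (140 - 7210)*(-15773 + 24789) = -7070*9016 = -63743120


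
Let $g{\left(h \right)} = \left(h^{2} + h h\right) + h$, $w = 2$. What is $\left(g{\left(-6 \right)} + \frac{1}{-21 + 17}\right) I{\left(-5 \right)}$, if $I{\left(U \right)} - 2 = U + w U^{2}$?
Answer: $\frac{12361}{4} \approx 3090.3$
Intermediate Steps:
$g{\left(h \right)} = h + 2 h^{2}$ ($g{\left(h \right)} = \left(h^{2} + h^{2}\right) + h = 2 h^{2} + h = h + 2 h^{2}$)
$I{\left(U \right)} = 2 + U + 2 U^{2}$ ($I{\left(U \right)} = 2 + \left(U + 2 U^{2}\right) = 2 + U + 2 U^{2}$)
$\left(g{\left(-6 \right)} + \frac{1}{-21 + 17}\right) I{\left(-5 \right)} = \left(- 6 \left(1 + 2 \left(-6\right)\right) + \frac{1}{-21 + 17}\right) \left(2 - 5 + 2 \left(-5\right)^{2}\right) = \left(- 6 \left(1 - 12\right) + \frac{1}{-4}\right) \left(2 - 5 + 2 \cdot 25\right) = \left(\left(-6\right) \left(-11\right) - \frac{1}{4}\right) \left(2 - 5 + 50\right) = \left(66 - \frac{1}{4}\right) 47 = \frac{263}{4} \cdot 47 = \frac{12361}{4}$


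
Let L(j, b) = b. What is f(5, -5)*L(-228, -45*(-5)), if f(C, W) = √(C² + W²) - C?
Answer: -1125 + 1125*√2 ≈ 465.99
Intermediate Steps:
f(5, -5)*L(-228, -45*(-5)) = (√(5² + (-5)²) - 1*5)*(-45*(-5)) = (√(25 + 25) - 5)*225 = (√50 - 5)*225 = (5*√2 - 5)*225 = (-5 + 5*√2)*225 = -1125 + 1125*√2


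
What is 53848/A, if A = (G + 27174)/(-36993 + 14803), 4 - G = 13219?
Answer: -1194887120/13959 ≈ -85600.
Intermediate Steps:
G = -13215 (G = 4 - 1*13219 = 4 - 13219 = -13215)
A = -13959/22190 (A = (-13215 + 27174)/(-36993 + 14803) = 13959/(-22190) = 13959*(-1/22190) = -13959/22190 ≈ -0.62907)
53848/A = 53848/(-13959/22190) = 53848*(-22190/13959) = -1194887120/13959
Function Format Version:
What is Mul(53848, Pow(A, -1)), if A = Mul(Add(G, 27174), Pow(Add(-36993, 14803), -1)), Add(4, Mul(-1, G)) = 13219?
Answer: Rational(-1194887120, 13959) ≈ -85600.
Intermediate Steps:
G = -13215 (G = Add(4, Mul(-1, 13219)) = Add(4, -13219) = -13215)
A = Rational(-13959, 22190) (A = Mul(Add(-13215, 27174), Pow(Add(-36993, 14803), -1)) = Mul(13959, Pow(-22190, -1)) = Mul(13959, Rational(-1, 22190)) = Rational(-13959, 22190) ≈ -0.62907)
Mul(53848, Pow(A, -1)) = Mul(53848, Pow(Rational(-13959, 22190), -1)) = Mul(53848, Rational(-22190, 13959)) = Rational(-1194887120, 13959)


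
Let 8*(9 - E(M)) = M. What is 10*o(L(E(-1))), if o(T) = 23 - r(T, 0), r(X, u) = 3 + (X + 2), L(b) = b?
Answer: 355/4 ≈ 88.750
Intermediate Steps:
E(M) = 9 - M/8
r(X, u) = 5 + X (r(X, u) = 3 + (2 + X) = 5 + X)
o(T) = 18 - T (o(T) = 23 - (5 + T) = 23 + (-5 - T) = 18 - T)
10*o(L(E(-1))) = 10*(18 - (9 - 1/8*(-1))) = 10*(18 - (9 + 1/8)) = 10*(18 - 1*73/8) = 10*(18 - 73/8) = 10*(71/8) = 355/4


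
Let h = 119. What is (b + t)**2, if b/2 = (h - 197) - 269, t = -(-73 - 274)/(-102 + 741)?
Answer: 196354448161/408321 ≈ 4.8088e+5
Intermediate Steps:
t = 347/639 (t = -(-347)/639 = -1*(-347/639) = 347/639 ≈ 0.54304)
b = -694 (b = 2*((119 - 197) - 269) = 2*(-78 - 269) = 2*(-347) = -694)
(b + t)**2 = (-694 + 347/639)**2 = (-443119/639)**2 = 196354448161/408321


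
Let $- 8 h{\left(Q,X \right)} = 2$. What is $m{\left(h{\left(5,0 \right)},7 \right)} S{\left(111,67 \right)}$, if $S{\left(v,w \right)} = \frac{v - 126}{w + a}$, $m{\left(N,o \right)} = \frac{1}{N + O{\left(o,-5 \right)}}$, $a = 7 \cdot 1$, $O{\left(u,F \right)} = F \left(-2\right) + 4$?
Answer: $- \frac{6}{407} \approx -0.014742$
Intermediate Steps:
$h{\left(Q,X \right)} = - \frac{1}{4}$ ($h{\left(Q,X \right)} = \left(- \frac{1}{8}\right) 2 = - \frac{1}{4}$)
$O{\left(u,F \right)} = 4 - 2 F$ ($O{\left(u,F \right)} = - 2 F + 4 = 4 - 2 F$)
$a = 7$
$m{\left(N,o \right)} = \frac{1}{14 + N}$ ($m{\left(N,o \right)} = \frac{1}{N + \left(4 - -10\right)} = \frac{1}{N + \left(4 + 10\right)} = \frac{1}{N + 14} = \frac{1}{14 + N}$)
$S{\left(v,w \right)} = \frac{-126 + v}{7 + w}$ ($S{\left(v,w \right)} = \frac{v - 126}{w + 7} = \frac{-126 + v}{7 + w}$)
$m{\left(h{\left(5,0 \right)},7 \right)} S{\left(111,67 \right)} = \frac{\frac{1}{7 + 67} \left(-126 + 111\right)}{14 - \frac{1}{4}} = \frac{\frac{1}{74} \left(-15\right)}{\frac{55}{4}} = \frac{4 \cdot \frac{1}{74} \left(-15\right)}{55} = \frac{4}{55} \left(- \frac{15}{74}\right) = - \frac{6}{407}$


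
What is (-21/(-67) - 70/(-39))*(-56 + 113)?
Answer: 104671/871 ≈ 120.17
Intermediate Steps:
(-21/(-67) - 70/(-39))*(-56 + 113) = (-21*(-1/67) - 70*(-1/39))*57 = (21/67 + 70/39)*57 = (5509/2613)*57 = 104671/871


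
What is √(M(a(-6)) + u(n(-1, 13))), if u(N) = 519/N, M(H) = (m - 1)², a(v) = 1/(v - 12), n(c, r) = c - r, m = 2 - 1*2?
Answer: I*√7070/14 ≈ 6.006*I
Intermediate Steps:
m = 0 (m = 2 - 2 = 0)
a(v) = 1/(-12 + v)
M(H) = 1 (M(H) = (0 - 1)² = (-1)² = 1)
√(M(a(-6)) + u(n(-1, 13))) = √(1 + 519/(-1 - 1*13)) = √(1 + 519/(-1 - 13)) = √(1 + 519/(-14)) = √(1 + 519*(-1/14)) = √(1 - 519/14) = √(-505/14) = I*√7070/14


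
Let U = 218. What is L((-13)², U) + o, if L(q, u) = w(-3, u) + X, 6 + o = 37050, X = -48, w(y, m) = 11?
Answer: 37007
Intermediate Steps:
o = 37044 (o = -6 + 37050 = 37044)
L(q, u) = -37 (L(q, u) = 11 - 48 = -37)
L((-13)², U) + o = -37 + 37044 = 37007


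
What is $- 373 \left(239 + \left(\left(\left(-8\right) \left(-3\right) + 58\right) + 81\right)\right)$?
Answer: $-149946$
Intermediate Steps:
$- 373 \left(239 + \left(\left(\left(-8\right) \left(-3\right) + 58\right) + 81\right)\right) = - 373 \left(239 + \left(\left(24 + 58\right) + 81\right)\right) = - 373 \left(239 + \left(82 + 81\right)\right) = - 373 \left(239 + 163\right) = \left(-373\right) 402 = -149946$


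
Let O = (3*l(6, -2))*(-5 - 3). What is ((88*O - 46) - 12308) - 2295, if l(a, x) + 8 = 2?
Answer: -1977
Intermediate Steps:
l(a, x) = -6 (l(a, x) = -8 + 2 = -6)
O = 144 (O = (3*(-6))*(-5 - 3) = -18*(-8) = 144)
((88*O - 46) - 12308) - 2295 = ((88*144 - 46) - 12308) - 2295 = ((12672 - 46) - 12308) - 2295 = (12626 - 12308) - 2295 = 318 - 2295 = -1977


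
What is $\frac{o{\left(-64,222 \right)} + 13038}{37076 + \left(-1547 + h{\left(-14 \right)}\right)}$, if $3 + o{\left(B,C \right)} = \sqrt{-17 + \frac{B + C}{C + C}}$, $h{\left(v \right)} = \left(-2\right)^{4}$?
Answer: $\frac{2607}{7109} + \frac{i \sqrt{820290}}{7890990} \approx 0.36672 + 0.00011478 i$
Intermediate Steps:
$h{\left(v \right)} = 16$
$o{\left(B,C \right)} = -3 + \sqrt{-17 + \frac{B + C}{2 C}}$ ($o{\left(B,C \right)} = -3 + \sqrt{-17 + \frac{B + C}{C + C}} = -3 + \sqrt{-17 + \frac{B + C}{2 C}}$)
$\frac{o{\left(-64,222 \right)} + 13038}{37076 + \left(-1547 + h{\left(-14 \right)}\right)} = \frac{\left(-3 + \frac{\sqrt{-66 + 2 \left(-64\right) \frac{1}{222}}}{2}\right) + 13038}{37076 + \left(-1547 + 16\right)} = \frac{\left(-3 + \frac{\sqrt{-66 + 2 \left(-64\right) \frac{1}{222}}}{2}\right) + 13038}{37076 - 1531} = \frac{\left(-3 + \frac{\sqrt{-66 - \frac{64}{111}}}{2}\right) + 13038}{35545} = \left(\left(-3 + \frac{\sqrt{- \frac{7390}{111}}}{2}\right) + 13038\right) \frac{1}{35545} = \left(\left(-3 + \frac{\frac{1}{111} i \sqrt{820290}}{2}\right) + 13038\right) \frac{1}{35545} = \left(\left(-3 + \frac{i \sqrt{820290}}{222}\right) + 13038\right) \frac{1}{35545} = \left(13035 + \frac{i \sqrt{820290}}{222}\right) \frac{1}{35545} = \frac{2607}{7109} + \frac{i \sqrt{820290}}{7890990}$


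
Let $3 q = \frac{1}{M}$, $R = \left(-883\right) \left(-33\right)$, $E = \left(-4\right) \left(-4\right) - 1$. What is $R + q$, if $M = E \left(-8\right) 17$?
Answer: $\frac{178330679}{6120} \approx 29139.0$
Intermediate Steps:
$E = 15$ ($E = 16 - 1 = 15$)
$R = 29139$
$M = -2040$ ($M = 15 \left(-8\right) 17 = \left(-120\right) 17 = -2040$)
$q = - \frac{1}{6120}$ ($q = \frac{1}{3 \left(-2040\right)} = \frac{1}{3} \left(- \frac{1}{2040}\right) = - \frac{1}{6120} \approx -0.0001634$)
$R + q = 29139 - \frac{1}{6120} = \frac{178330679}{6120}$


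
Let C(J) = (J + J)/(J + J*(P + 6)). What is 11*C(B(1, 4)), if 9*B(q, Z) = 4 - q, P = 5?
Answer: 11/6 ≈ 1.8333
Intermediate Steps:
B(q, Z) = 4/9 - q/9 (B(q, Z) = (4 - q)/9 = 4/9 - q/9)
C(J) = ⅙ (C(J) = (J + J)/(J + J*(5 + 6)) = (2*J)/(J + J*11) = (2*J)/(J + 11*J) = (2*J)/((12*J)) = (2*J)*(1/(12*J)) = ⅙)
11*C(B(1, 4)) = 11*(⅙) = 11/6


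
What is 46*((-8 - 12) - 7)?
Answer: -1242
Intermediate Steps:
46*((-8 - 12) - 7) = 46*(-20 - 7) = 46*(-27) = -1242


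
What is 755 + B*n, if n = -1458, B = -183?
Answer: 267569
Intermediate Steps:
755 + B*n = 755 - 183*(-1458) = 755 + 266814 = 267569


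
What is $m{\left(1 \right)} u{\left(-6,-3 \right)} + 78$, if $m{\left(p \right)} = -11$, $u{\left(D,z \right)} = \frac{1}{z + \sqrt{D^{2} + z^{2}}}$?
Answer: $\frac{925}{12} - \frac{11 \sqrt{5}}{12} \approx 75.034$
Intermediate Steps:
$m{\left(1 \right)} u{\left(-6,-3 \right)} + 78 = - \frac{11}{-3 + \sqrt{\left(-6\right)^{2} + \left(-3\right)^{2}}} + 78 = - \frac{11}{-3 + \sqrt{36 + 9}} + 78 = - \frac{11}{-3 + \sqrt{45}} + 78 = - \frac{11}{-3 + 3 \sqrt{5}} + 78 = 78 - \frac{11}{-3 + 3 \sqrt{5}}$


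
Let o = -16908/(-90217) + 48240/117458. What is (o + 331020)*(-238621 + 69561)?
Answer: -296508311066890057920/5298354193 ≈ -5.5962e+10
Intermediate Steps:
o = 3169023972/5298354193 (o = -16908*(-1/90217) + 48240*(1/117458) = 16908/90217 + 24120/58729 = 3169023972/5298354193 ≈ 0.59811)
(o + 331020)*(-238621 + 69561) = (3169023972/5298354193 + 331020)*(-238621 + 69561) = (1753864373990832/5298354193)*(-169060) = -296508311066890057920/5298354193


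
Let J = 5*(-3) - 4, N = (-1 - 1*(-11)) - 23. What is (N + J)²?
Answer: 1024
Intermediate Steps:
N = -13 (N = (-1 + 11) - 23 = 10 - 23 = -13)
J = -19 (J = -15 - 4 = -19)
(N + J)² = (-13 - 19)² = (-32)² = 1024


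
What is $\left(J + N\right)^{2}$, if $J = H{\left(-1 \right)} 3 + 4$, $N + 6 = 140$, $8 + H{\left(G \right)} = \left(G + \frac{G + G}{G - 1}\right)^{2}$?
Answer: $12996$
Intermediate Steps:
$H{\left(G \right)} = -8 + \left(G + \frac{2 G}{-1 + G}\right)^{2}$ ($H{\left(G \right)} = -8 + \left(G + \frac{G + G}{G - 1}\right)^{2} = -8 + \left(G + \frac{2 G}{-1 + G}\right)^{2}$)
$N = 134$ ($N = -6 + 140 = 134$)
$J = -20$ ($J = \left(-8 + \frac{\left(-1\right)^{2} \left(1 - 1\right)^{2}}{\left(-1 - 1\right)^{2}}\right) 3 + 4 = \left(-8 + 1 \cdot 0^{2} \cdot \frac{1}{4}\right) 3 + 4 = \left(-8 + 1 \cdot 0 \cdot \frac{1}{4}\right) 3 + 4 = \left(-8 + 0\right) 3 + 4 = \left(-8\right) 3 + 4 = -24 + 4 = -20$)
$\left(J + N\right)^{2} = \left(-20 + 134\right)^{2} = 114^{2} = 12996$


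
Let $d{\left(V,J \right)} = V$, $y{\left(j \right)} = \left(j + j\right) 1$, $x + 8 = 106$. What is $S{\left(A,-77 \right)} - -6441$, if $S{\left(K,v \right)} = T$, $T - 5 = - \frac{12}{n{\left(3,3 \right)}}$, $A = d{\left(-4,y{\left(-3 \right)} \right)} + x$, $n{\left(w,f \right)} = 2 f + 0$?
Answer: $6444$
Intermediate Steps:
$x = 98$ ($x = -8 + 106 = 98$)
$y{\left(j \right)} = 2 j$ ($y{\left(j \right)} = 2 j 1 = 2 j$)
$n{\left(w,f \right)} = 2 f$
$A = 94$ ($A = -4 + 98 = 94$)
$T = 3$ ($T = 5 - \frac{12}{2 \cdot 3} = 5 - \frac{12}{6} = 5 - 2 = 3$)
$S{\left(K,v \right)} = 3$
$S{\left(A,-77 \right)} - -6441 = 3 - -6441 = 3 + 6441 = 6444$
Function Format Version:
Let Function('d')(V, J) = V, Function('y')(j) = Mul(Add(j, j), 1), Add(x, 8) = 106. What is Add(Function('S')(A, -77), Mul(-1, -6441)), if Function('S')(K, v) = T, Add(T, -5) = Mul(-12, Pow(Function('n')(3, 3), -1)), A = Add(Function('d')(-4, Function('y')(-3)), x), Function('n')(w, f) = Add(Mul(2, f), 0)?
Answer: 6444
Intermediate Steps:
x = 98 (x = Add(-8, 106) = 98)
Function('y')(j) = Mul(2, j) (Function('y')(j) = Mul(Mul(2, j), 1) = Mul(2, j))
Function('n')(w, f) = Mul(2, f)
A = 94 (A = Add(-4, 98) = 94)
T = 3 (T = Add(5, Mul(-12, Pow(Mul(2, 3), -1))) = Add(5, Mul(-12, Pow(6, -1))) = Add(5, Mul(-12, Rational(1, 6))) = Add(5, -2) = 3)
Function('S')(K, v) = 3
Add(Function('S')(A, -77), Mul(-1, -6441)) = Add(3, Mul(-1, -6441)) = Add(3, 6441) = 6444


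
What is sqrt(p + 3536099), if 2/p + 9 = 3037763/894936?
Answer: sqrt(88992597057114901787)/5016661 ≈ 1880.5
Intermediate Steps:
p = -1789872/5016661 (p = 2/(-9 + 3037763/894936) = 2/(-5016661/894936) = 2*(-894936/5016661) = -1789872/5016661 ≈ -0.35679)
sqrt(p + 3536099) = sqrt(-1789872/5016661 + 3536099) = sqrt(17739408155567/5016661) = sqrt(88992597057114901787)/5016661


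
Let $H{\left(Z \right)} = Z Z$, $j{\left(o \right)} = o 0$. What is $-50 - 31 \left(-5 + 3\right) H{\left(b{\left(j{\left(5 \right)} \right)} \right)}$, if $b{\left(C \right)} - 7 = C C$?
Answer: $2988$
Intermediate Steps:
$j{\left(o \right)} = 0$
$b{\left(C \right)} = 7 + C^{2}$ ($b{\left(C \right)} = 7 + C C = 7 + C^{2}$)
$H{\left(Z \right)} = Z^{2}$
$-50 - 31 \left(-5 + 3\right) H{\left(b{\left(j{\left(5 \right)} \right)} \right)} = -50 - 31 \left(-5 + 3\right) \left(7 + 0^{2}\right)^{2} = -50 - 31 \left(- 2 \left(7 + 0\right)^{2}\right) = -50 - 31 \left(- 2 \cdot 7^{2}\right) = -50 - 31 \left(\left(-2\right) 49\right) = -50 - -3038 = -50 + 3038 = 2988$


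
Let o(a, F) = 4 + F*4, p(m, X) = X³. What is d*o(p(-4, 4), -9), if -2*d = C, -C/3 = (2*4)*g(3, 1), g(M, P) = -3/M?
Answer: 384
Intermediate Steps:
o(a, F) = 4 + 4*F
C = 24 (C = -3*2*4*(-3/3) = -24*(-3*⅓) = -24*(-1) = -3*(-8) = 24)
d = -12 (d = -½*24 = -12)
d*o(p(-4, 4), -9) = -12*(4 + 4*(-9)) = -12*(4 - 36) = -12*(-32) = 384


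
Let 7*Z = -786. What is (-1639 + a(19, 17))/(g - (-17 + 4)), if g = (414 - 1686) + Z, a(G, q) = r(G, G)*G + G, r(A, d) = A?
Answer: 8813/9599 ≈ 0.91812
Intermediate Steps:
Z = -786/7 (Z = (1/7)*(-786) = -786/7 ≈ -112.29)
a(G, q) = G + G**2 (a(G, q) = G*G + G = G**2 + G = G + G**2)
g = -9690/7 (g = (414 - 1686) - 786/7 = -1272 - 786/7 = -9690/7 ≈ -1384.3)
(-1639 + a(19, 17))/(g - (-17 + 4)) = (-1639 + 19*(1 + 19))/(-9690/7 - (-17 + 4)) = (-1639 + 19*20)/(-9690/7 - 1*(-13)) = (-1639 + 380)/(-9690/7 + 13) = -1259/(-9599/7) = -1259*(-7/9599) = 8813/9599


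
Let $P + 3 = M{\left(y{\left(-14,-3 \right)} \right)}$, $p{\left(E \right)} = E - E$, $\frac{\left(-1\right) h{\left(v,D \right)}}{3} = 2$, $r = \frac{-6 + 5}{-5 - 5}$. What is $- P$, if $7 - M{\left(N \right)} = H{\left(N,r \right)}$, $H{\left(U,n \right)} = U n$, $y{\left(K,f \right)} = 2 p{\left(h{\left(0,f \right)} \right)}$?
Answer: $-4$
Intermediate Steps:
$r = \frac{1}{10}$ ($r = - \frac{1}{-10} = \left(-1\right) \left(- \frac{1}{10}\right) = \frac{1}{10} \approx 0.1$)
$h{\left(v,D \right)} = -6$ ($h{\left(v,D \right)} = \left(-3\right) 2 = -6$)
$p{\left(E \right)} = 0$
$y{\left(K,f \right)} = 0$ ($y{\left(K,f \right)} = 2 \cdot 0 = 0$)
$M{\left(N \right)} = 7 - \frac{N}{10}$ ($M{\left(N \right)} = 7 - N \frac{1}{10} = 7 - \frac{N}{10}$)
$P = 4$ ($P = -3 + \left(7 - 0\right) = -3 + \left(7 + 0\right) = -3 + 7 = 4$)
$- P = \left(-1\right) 4 = -4$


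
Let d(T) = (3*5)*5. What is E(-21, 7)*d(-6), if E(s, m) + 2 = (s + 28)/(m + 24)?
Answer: -4125/31 ≈ -133.06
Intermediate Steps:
d(T) = 75 (d(T) = 15*5 = 75)
E(s, m) = -2 + (28 + s)/(24 + m) (E(s, m) = -2 + (s + 28)/(m + 24) = -2 + (28 + s)/(24 + m))
E(-21, 7)*d(-6) = ((-20 - 21 - 2*7)/(24 + 7))*75 = ((-20 - 21 - 14)/31)*75 = ((1/31)*(-55))*75 = -55/31*75 = -4125/31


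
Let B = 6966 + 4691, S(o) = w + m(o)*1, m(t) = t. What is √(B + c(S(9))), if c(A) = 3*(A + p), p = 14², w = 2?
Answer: √12278 ≈ 110.81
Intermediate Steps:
p = 196
S(o) = 2 + o (S(o) = 2 + o*1 = 2 + o)
c(A) = 588 + 3*A (c(A) = 3*(A + 196) = 3*(196 + A) = 588 + 3*A)
B = 11657
√(B + c(S(9))) = √(11657 + (588 + 3*(2 + 9))) = √(11657 + (588 + 3*11)) = √(11657 + (588 + 33)) = √(11657 + 621) = √12278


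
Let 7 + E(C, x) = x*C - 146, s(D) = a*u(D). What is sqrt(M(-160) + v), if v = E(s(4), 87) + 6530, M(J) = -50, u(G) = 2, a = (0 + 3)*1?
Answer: 3*sqrt(761) ≈ 82.759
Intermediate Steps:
a = 3 (a = 3*1 = 3)
s(D) = 6 (s(D) = 3*2 = 6)
E(C, x) = -153 + C*x (E(C, x) = -7 + (x*C - 146) = -7 + (C*x - 146) = -7 + (-146 + C*x) = -153 + C*x)
v = 6899 (v = (-153 + 6*87) + 6530 = (-153 + 522) + 6530 = 369 + 6530 = 6899)
sqrt(M(-160) + v) = sqrt(-50 + 6899) = sqrt(6849) = 3*sqrt(761)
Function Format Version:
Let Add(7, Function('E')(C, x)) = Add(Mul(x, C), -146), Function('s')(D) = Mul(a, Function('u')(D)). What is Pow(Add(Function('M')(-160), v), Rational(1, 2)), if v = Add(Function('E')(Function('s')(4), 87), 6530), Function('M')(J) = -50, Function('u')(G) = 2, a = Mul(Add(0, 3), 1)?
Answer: Mul(3, Pow(761, Rational(1, 2))) ≈ 82.759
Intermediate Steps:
a = 3 (a = Mul(3, 1) = 3)
Function('s')(D) = 6 (Function('s')(D) = Mul(3, 2) = 6)
Function('E')(C, x) = Add(-153, Mul(C, x)) (Function('E')(C, x) = Add(-7, Add(Mul(x, C), -146)) = Add(-7, Add(Mul(C, x), -146)) = Add(-7, Add(-146, Mul(C, x))) = Add(-153, Mul(C, x)))
v = 6899 (v = Add(Add(-153, Mul(6, 87)), 6530) = Add(Add(-153, 522), 6530) = Add(369, 6530) = 6899)
Pow(Add(Function('M')(-160), v), Rational(1, 2)) = Pow(Add(-50, 6899), Rational(1, 2)) = Pow(6849, Rational(1, 2)) = Mul(3, Pow(761, Rational(1, 2)))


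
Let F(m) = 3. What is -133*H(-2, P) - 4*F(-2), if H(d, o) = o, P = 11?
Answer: -1475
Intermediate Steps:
-133*H(-2, P) - 4*F(-2) = -133*11 - 4*3 = -1463 - 12 = -1475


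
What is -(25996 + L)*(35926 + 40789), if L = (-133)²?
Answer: -3351294775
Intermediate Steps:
L = 17689
-(25996 + L)*(35926 + 40789) = -(25996 + 17689)*(35926 + 40789) = -43685*76715 = -1*3351294775 = -3351294775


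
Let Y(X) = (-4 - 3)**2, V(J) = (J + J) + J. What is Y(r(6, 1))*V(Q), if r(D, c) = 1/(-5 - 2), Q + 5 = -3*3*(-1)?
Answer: 588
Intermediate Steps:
Q = 4 (Q = -5 - 3*3*(-1) = -5 - 9*(-1) = -5 + 9 = 4)
V(J) = 3*J (V(J) = 2*J + J = 3*J)
r(D, c) = -1/7 (r(D, c) = 1/(-7) = -1/7)
Y(X) = 49 (Y(X) = (-7)**2 = 49)
Y(r(6, 1))*V(Q) = 49*(3*4) = 49*12 = 588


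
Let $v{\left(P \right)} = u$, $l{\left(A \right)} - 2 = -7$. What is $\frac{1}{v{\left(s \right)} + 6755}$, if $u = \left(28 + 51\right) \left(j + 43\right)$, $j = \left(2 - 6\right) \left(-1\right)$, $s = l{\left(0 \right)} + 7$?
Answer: $\frac{1}{10468} \approx 9.5529 \cdot 10^{-5}$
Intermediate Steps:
$l{\left(A \right)} = -5$ ($l{\left(A \right)} = 2 - 7 = -5$)
$s = 2$ ($s = -5 + 7 = 2$)
$j = 4$ ($j = \left(2 - 6\right) \left(-1\right) = \left(-4\right) \left(-1\right) = 4$)
$u = 3713$ ($u = \left(28 + 51\right) \left(4 + 43\right) = 79 \cdot 47 = 3713$)
$v{\left(P \right)} = 3713$
$\frac{1}{v{\left(s \right)} + 6755} = \frac{1}{3713 + 6755} = \frac{1}{10468}$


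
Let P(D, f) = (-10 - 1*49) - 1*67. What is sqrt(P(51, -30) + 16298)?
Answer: 2*sqrt(4043) ≈ 127.17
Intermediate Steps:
P(D, f) = -126 (P(D, f) = (-10 - 49) - 67 = -59 - 67 = -126)
sqrt(P(51, -30) + 16298) = sqrt(-126 + 16298) = sqrt(16172) = 2*sqrt(4043)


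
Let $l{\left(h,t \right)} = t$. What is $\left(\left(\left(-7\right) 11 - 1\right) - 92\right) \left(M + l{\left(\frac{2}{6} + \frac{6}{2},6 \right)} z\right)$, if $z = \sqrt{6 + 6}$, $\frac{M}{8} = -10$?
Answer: $13600 - 2040 \sqrt{3} \approx 10067.0$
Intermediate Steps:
$M = -80$ ($M = 8 \left(-10\right) = -80$)
$z = 2 \sqrt{3}$ ($z = \sqrt{12} = 2 \sqrt{3} \approx 3.4641$)
$\left(\left(\left(-7\right) 11 - 1\right) - 92\right) \left(M + l{\left(\frac{2}{6} + \frac{6}{2},6 \right)} z\right) = \left(\left(\left(-7\right) 11 - 1\right) - 92\right) \left(-80 + 6 \cdot 2 \sqrt{3}\right) = \left(\left(-77 - 1\right) - 92\right) \left(-80 + 12 \sqrt{3}\right) = \left(-78 - 92\right) \left(-80 + 12 \sqrt{3}\right) = - 170 \left(-80 + 12 \sqrt{3}\right) = 13600 - 2040 \sqrt{3}$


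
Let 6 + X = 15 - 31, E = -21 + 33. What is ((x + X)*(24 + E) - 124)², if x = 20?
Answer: 38416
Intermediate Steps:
E = 12
X = -22 (X = -6 + (15 - 31) = -6 - 16 = -22)
((x + X)*(24 + E) - 124)² = ((20 - 22)*(24 + 12) - 124)² = (-2*36 - 124)² = (-72 - 124)² = (-196)² = 38416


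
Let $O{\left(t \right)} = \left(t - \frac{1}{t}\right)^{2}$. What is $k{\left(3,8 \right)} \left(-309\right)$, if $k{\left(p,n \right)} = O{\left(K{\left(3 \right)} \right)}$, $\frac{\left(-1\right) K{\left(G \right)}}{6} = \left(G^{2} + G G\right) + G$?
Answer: $- \frac{25957609375}{5292} \approx -4.9051 \cdot 10^{6}$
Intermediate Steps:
$K{\left(G \right)} = - 12 G^{2} - 6 G$ ($K{\left(G \right)} = - 6 \left(\left(G^{2} + G G\right) + G\right) = - 6 \left(\left(G^{2} + G^{2}\right) + G\right) = - 6 \left(2 G^{2} + G\right) = - 6 \left(G + 2 G^{2}\right) = - 12 G^{2} - 6 G$)
$k{\left(p,n \right)} = \frac{252015625}{15876}$ ($k{\left(p,n \right)} = \frac{\left(-1 + \left(\left(-6\right) 3 \left(1 + 2 \cdot 3\right)\right)^{2}\right)^{2}}{324 \left(1 + 2 \cdot 3\right)^{2}} = \frac{\left(-1 + \left(\left(-6\right) 3 \left(1 + 6\right)\right)^{2}\right)^{2}}{324 \left(1 + 6\right)^{2}} = \frac{\left(-1 + \left(\left(-6\right) 3 \cdot 7\right)^{2}\right)^{2}}{15876} = \frac{\left(-1 + \left(-126\right)^{2}\right)^{2}}{15876} = \frac{\left(-1 + 15876\right)^{2}}{15876} = \frac{15875^{2}}{15876} = \frac{1}{15876} \cdot 252015625 = \frac{252015625}{15876}$)
$k{\left(3,8 \right)} \left(-309\right) = \frac{252015625}{15876} \left(-309\right) = - \frac{25957609375}{5292}$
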